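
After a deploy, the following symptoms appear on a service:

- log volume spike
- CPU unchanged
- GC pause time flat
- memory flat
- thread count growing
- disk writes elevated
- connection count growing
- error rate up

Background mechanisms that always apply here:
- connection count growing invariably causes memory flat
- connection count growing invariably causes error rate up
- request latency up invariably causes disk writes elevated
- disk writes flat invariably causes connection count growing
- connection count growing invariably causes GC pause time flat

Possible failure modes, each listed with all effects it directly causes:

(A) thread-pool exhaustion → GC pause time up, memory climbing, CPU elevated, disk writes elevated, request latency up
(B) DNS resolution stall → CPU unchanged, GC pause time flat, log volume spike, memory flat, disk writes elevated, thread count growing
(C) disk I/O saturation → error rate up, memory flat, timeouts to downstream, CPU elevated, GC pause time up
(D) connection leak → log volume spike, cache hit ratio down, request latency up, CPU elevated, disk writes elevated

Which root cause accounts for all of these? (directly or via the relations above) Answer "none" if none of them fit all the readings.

none

Per-candidate check:
(A) thread-pool exhaustion — fails on log volume spike, CPU unchanged, GC pause time flat, memory flat, thread count growing, connection count growing, error rate up (predicts CPU elevated, not CPU unchanged; predicts GC pause time up, not GC pause time flat; predicts memory climbing, not memory flat)
(B) DNS resolution stall — does not account for connection count growing, error rate up
(C) disk I/O saturation — log volume spike miss; CPU unchanged miss; GC pause time flat miss; memory flat match; thread count growing miss; disk writes elevated miss; connection count growing miss; error rate up match
(D) connection leak — fails on CPU unchanged, GC pause time flat, memory flat, thread count growing, connection count growing, error rate up (predicts CPU elevated, not CPU unchanged)
No candidate is consistent with all observations.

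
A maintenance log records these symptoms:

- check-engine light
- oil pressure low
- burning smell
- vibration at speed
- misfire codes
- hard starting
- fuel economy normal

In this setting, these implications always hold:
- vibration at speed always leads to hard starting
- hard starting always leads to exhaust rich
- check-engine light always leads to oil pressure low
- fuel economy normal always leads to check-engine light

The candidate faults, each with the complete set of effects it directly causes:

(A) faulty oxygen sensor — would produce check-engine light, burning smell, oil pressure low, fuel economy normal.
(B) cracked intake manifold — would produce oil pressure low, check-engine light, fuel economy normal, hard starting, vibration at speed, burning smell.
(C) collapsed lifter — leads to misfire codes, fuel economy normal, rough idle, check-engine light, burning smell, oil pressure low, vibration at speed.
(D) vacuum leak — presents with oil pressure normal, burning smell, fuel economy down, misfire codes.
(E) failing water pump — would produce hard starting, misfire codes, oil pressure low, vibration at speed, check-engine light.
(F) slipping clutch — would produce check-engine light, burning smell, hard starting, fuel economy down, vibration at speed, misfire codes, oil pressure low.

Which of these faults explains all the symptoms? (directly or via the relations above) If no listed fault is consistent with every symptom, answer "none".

C

Checking each candidate against the observations:
(A) faulty oxygen sensor — does not account for vibration at speed, misfire codes, hard starting
(B) cracked intake manifold — does not account for misfire codes
(C) collapsed lifter — check-engine light yes; oil pressure low yes; burning smell yes; vibration at speed yes; misfire codes yes; hard starting yes (via vibration at speed → hard starting); fuel economy normal yes
(D) vacuum leak — fails on check-engine light, oil pressure low, vibration at speed, hard starting, fuel economy normal (predicts oil pressure normal, not oil pressure low; predicts fuel economy down, not fuel economy normal)
(E) failing water pump — does not account for burning smell, fuel economy normal
(F) slipping clutch — check-engine light yes; oil pressure low yes; burning smell yes; vibration at speed yes; misfire codes yes; hard starting yes; fuel economy normal NO
(C) is the only candidate with no mismatches.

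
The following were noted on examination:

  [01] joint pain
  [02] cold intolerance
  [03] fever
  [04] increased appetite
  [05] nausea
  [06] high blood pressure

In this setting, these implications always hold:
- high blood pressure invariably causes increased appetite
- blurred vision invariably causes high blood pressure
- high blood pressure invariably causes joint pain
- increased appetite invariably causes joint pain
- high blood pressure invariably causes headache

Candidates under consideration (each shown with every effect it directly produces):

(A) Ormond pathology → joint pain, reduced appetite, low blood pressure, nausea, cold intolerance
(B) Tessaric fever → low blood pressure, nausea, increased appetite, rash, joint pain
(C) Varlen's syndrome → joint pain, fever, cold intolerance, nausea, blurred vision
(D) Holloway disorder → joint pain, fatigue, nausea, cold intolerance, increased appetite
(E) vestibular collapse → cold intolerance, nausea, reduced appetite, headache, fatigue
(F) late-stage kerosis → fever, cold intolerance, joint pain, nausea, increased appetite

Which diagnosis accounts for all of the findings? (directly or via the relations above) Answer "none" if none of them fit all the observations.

Checking each candidate against the observations:
(A) Ormond pathology — fails on fever, increased appetite, high blood pressure (predicts reduced appetite, not increased appetite; predicts low blood pressure, not high blood pressure)
(B) Tessaric fever — fails on cold intolerance, fever, high blood pressure (predicts low blood pressure, not high blood pressure)
(C) Varlen's syndrome — joint pain match; cold intolerance match; fever match; increased appetite match (through blurred vision → high blood pressure → increased appetite); nausea match; high blood pressure match (through blurred vision → high blood pressure)
(D) Holloway disorder — joint pain match; cold intolerance match; fever miss; increased appetite match; nausea match; high blood pressure miss
(E) vestibular collapse — joint pain miss; cold intolerance match; fever miss; increased appetite miss; nausea match; high blood pressure miss
(F) late-stage kerosis — joint pain match; cold intolerance match; fever match; increased appetite match; nausea match; high blood pressure miss
(C) alone accounts for all the evidence.

C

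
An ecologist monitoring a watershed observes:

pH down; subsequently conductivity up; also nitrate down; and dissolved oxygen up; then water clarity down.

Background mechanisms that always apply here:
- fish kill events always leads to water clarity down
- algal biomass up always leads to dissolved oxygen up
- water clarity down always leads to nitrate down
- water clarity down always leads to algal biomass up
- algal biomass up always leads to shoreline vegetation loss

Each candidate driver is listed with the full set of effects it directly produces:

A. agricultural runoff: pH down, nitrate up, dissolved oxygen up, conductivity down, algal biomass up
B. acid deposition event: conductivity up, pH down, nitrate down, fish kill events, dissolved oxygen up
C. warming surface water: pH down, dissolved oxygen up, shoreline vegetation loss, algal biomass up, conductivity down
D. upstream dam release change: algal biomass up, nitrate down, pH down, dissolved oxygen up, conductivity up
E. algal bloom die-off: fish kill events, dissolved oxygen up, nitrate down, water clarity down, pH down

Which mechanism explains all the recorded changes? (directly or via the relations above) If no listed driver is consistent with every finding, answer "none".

B

Checking each candidate against the observations:
(A) agricultural runoff — fails on conductivity up, nitrate down, water clarity down (predicts conductivity down, not conductivity up; predicts nitrate up, not nitrate down)
(B) acid deposition event — pH down match; conductivity up match; nitrate down match; dissolved oxygen up match; water clarity down match (by fish kill events → water clarity down)
(C) warming surface water — pH down match; conductivity up miss; nitrate down miss; dissolved oxygen up match; water clarity down miss
(D) upstream dam release change — does not account for water clarity down
(E) algal bloom die-off — pH down match; conductivity up miss; nitrate down match; dissolved oxygen up match; water clarity down match
Only (B) is consistent with every observation.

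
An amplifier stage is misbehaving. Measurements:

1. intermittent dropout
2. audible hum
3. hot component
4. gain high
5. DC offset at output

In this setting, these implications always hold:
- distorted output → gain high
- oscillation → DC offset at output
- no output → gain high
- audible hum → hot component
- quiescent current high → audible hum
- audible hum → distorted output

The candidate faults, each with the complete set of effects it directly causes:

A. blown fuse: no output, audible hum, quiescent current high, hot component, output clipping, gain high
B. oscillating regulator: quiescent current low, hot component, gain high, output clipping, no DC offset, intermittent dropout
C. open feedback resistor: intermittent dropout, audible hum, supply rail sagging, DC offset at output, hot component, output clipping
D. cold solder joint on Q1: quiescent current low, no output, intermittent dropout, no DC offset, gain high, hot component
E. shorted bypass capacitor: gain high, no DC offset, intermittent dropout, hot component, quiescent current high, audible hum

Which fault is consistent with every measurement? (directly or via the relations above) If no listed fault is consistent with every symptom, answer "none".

For each candidate, compare predicted effects to what was observed:
(A) blown fuse — intermittent dropout ✗; audible hum ✓; hot component ✓; gain high ✓; DC offset at output ✗
(B) oscillating regulator — fails on audible hum, DC offset at output (predicts no DC offset, not DC offset at output)
(C) open feedback resistor — intermittent dropout ✓; audible hum ✓; hot component ✓; gain high ✓ (by audible hum → distorted output → gain high); DC offset at output ✓
(D) cold solder joint on Q1 — intermittent dropout ✓; audible hum ✗; hot component ✓; gain high ✓; DC offset at output ✗
(E) shorted bypass capacitor — intermittent dropout ✓; audible hum ✓; hot component ✓; gain high ✓; DC offset at output ✗
Only (C) is consistent with every observation.

C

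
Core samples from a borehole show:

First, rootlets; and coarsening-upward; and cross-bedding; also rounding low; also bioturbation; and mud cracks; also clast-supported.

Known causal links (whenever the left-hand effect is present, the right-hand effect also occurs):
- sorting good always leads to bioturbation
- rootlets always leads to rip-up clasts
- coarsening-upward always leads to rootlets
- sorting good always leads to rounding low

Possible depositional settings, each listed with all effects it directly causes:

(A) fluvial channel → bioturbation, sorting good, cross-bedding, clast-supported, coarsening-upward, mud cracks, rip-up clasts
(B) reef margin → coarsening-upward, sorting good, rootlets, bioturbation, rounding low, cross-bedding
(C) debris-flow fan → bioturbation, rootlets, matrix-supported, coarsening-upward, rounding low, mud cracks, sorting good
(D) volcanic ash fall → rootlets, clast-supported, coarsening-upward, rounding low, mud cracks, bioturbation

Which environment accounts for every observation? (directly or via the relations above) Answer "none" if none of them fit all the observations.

A

Testing each hypothesis:
(A) fluvial channel — accounts for every observation (rootlets by coarsening-upward → rootlets)
(B) reef margin — does not account for mud cracks, clast-supported
(C) debris-flow fan — rootlets yes; coarsening-upward yes; cross-bedding NO; rounding low yes; bioturbation yes; mud cracks yes; clast-supported NO
(D) volcanic ash fall — rootlets yes; coarsening-upward yes; cross-bedding NO; rounding low yes; bioturbation yes; mud cracks yes; clast-supported yes
(A) is the only candidate with no mismatches.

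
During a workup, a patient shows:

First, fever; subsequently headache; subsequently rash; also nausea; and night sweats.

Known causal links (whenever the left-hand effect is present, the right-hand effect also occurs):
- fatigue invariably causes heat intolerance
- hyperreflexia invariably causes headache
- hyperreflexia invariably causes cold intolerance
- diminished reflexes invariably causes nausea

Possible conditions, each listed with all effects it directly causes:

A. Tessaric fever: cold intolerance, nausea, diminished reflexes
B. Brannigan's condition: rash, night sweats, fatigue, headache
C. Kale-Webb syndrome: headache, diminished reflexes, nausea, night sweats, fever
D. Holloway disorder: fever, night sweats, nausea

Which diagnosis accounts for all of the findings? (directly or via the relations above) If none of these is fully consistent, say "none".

Per-candidate check:
(A) Tessaric fever — does not account for fever, headache, rash, night sweats
(B) Brannigan's condition — fever ✗; headache ✓; rash ✓; nausea ✗; night sweats ✓
(C) Kale-Webb syndrome — fever ✓; headache ✓; rash ✗; nausea ✓; night sweats ✓
(D) Holloway disorder — fever ✓; headache ✗; rash ✗; nausea ✓; night sweats ✓
Every candidate fails on at least one observation.

none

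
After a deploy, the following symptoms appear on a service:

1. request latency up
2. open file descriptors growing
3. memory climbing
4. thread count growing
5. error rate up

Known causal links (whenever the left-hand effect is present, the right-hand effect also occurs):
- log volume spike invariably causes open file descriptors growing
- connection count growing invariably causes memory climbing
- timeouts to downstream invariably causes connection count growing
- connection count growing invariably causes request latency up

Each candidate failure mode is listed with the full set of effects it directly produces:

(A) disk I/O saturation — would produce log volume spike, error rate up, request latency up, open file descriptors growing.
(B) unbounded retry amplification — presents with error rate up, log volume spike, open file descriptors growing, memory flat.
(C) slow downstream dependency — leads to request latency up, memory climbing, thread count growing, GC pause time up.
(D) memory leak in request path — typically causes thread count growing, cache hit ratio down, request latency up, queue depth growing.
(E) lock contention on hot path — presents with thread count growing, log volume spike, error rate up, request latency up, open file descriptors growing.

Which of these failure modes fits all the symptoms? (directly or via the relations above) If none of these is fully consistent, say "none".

Testing each hypothesis:
(A) disk I/O saturation — request latency up match; open file descriptors growing match; memory climbing miss; thread count growing miss; error rate up match
(B) unbounded retry amplification — request latency up miss; open file descriptors growing match; memory climbing miss; thread count growing miss; error rate up match
(C) slow downstream dependency — does not account for open file descriptors growing, error rate up
(D) memory leak in request path — does not account for open file descriptors growing, memory climbing, error rate up
(E) lock contention on hot path — does not account for memory climbing
No candidate is consistent with all observations.

none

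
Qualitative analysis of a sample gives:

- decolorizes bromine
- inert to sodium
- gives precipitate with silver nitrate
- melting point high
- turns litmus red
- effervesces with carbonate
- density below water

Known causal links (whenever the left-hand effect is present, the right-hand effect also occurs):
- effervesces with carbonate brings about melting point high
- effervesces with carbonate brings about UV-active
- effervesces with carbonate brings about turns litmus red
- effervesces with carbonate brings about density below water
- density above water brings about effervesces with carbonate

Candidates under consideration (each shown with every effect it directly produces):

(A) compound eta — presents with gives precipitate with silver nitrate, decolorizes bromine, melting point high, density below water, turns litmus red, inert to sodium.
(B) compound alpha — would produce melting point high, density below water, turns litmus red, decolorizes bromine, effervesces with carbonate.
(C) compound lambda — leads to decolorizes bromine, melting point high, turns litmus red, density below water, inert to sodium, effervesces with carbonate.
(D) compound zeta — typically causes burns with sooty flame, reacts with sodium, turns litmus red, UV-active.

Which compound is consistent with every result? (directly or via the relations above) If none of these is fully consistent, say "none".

For each candidate, compare predicted effects to what was observed:
(A) compound eta — decolorizes bromine match; inert to sodium match; gives precipitate with silver nitrate match; melting point high match; turns litmus red match; effervesces with carbonate miss; density below water match
(B) compound alpha — decolorizes bromine match; inert to sodium miss; gives precipitate with silver nitrate miss; melting point high match; turns litmus red match; effervesces with carbonate match; density below water match
(C) compound lambda — does not account for gives precipitate with silver nitrate
(D) compound zeta — fails on decolorizes bromine, inert to sodium, gives precipitate with silver nitrate, melting point high, effervesces with carbonate, density below water (predicts reacts with sodium, not inert to sodium)
None of the listed candidates fits everything.

none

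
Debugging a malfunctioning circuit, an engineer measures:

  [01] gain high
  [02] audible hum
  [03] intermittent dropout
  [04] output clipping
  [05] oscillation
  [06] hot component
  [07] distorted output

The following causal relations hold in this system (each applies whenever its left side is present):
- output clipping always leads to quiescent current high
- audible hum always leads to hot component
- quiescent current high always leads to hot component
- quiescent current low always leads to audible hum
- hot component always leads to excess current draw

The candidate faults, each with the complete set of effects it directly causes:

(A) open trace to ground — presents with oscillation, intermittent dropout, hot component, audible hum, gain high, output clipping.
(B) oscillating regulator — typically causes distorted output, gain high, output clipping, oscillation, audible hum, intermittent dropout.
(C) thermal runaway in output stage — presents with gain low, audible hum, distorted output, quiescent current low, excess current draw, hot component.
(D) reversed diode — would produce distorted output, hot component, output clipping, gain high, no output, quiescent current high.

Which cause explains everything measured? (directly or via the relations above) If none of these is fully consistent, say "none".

B

For each candidate, compare predicted effects to what was observed:
(A) open trace to ground — does not account for distorted output
(B) oscillating regulator — accounts for every observation (hot component by audible hum → hot component)
(C) thermal runaway in output stage — fails on gain high, intermittent dropout, output clipping, oscillation (predicts gain low, not gain high)
(D) reversed diode — gain high match; audible hum miss; intermittent dropout miss; output clipping match; oscillation miss; hot component match; distorted output match
Only (B) is consistent with every observation.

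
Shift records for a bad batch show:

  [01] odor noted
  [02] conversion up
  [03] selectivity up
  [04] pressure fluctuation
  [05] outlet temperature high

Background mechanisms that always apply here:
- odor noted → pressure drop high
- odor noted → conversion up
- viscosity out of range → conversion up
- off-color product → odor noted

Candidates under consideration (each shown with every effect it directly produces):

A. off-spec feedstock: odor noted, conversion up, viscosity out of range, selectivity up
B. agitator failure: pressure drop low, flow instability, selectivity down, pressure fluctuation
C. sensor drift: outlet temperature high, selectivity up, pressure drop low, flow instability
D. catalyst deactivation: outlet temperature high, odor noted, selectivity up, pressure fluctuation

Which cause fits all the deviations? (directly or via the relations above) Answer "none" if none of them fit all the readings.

Per-candidate check:
(A) off-spec feedstock — does not account for pressure fluctuation, outlet temperature high
(B) agitator failure — fails on odor noted, conversion up, selectivity up, outlet temperature high (predicts selectivity down, not selectivity up)
(C) sensor drift — odor noted NO; conversion up NO; selectivity up yes; pressure fluctuation NO; outlet temperature high yes
(D) catalyst deactivation — odor noted yes; conversion up yes (by odor noted → conversion up); selectivity up yes; pressure fluctuation yes; outlet temperature high yes
(D) is the only candidate with no mismatches.

D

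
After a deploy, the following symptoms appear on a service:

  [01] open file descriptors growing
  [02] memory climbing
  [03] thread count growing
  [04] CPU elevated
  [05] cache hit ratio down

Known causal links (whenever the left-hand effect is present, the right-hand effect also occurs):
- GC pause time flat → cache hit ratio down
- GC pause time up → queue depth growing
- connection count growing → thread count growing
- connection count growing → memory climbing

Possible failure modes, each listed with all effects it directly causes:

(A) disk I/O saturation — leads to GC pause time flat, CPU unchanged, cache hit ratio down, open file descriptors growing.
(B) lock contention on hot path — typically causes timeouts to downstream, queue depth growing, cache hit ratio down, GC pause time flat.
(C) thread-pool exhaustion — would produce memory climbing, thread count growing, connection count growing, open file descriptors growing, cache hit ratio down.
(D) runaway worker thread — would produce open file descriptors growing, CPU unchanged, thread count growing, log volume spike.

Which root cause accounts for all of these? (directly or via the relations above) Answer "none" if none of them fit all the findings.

none

Testing each hypothesis:
(A) disk I/O saturation — open file descriptors growing yes; memory climbing NO; thread count growing NO; CPU elevated NO; cache hit ratio down yes
(B) lock contention on hot path — open file descriptors growing NO; memory climbing NO; thread count growing NO; CPU elevated NO; cache hit ratio down yes
(C) thread-pool exhaustion — open file descriptors growing yes; memory climbing yes; thread count growing yes; CPU elevated NO; cache hit ratio down yes
(D) runaway worker thread — fails on memory climbing, CPU elevated, cache hit ratio down (predicts CPU unchanged, not CPU elevated)
None of the listed candidates fits everything.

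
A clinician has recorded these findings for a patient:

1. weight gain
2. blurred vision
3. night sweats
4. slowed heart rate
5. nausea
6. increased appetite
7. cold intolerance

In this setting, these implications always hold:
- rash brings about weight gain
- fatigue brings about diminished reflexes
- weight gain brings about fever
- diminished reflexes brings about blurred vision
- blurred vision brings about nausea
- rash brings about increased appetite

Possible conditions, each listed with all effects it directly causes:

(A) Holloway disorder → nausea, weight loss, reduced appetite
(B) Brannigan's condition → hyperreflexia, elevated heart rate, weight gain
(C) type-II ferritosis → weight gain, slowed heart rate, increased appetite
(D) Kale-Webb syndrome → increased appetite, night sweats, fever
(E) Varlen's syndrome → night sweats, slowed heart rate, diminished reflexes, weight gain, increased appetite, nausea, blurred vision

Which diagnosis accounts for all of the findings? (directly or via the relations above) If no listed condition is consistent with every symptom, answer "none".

Testing each hypothesis:
(A) Holloway disorder — weight gain ✗; blurred vision ✗; night sweats ✗; slowed heart rate ✗; nausea ✓; increased appetite ✗; cold intolerance ✗
(B) Brannigan's condition — weight gain ✓; blurred vision ✗; night sweats ✗; slowed heart rate ✗; nausea ✗; increased appetite ✗; cold intolerance ✗
(C) type-II ferritosis — weight gain ✓; blurred vision ✗; night sweats ✗; slowed heart rate ✓; nausea ✗; increased appetite ✓; cold intolerance ✗
(D) Kale-Webb syndrome — weight gain ✗; blurred vision ✗; night sweats ✓; slowed heart rate ✗; nausea ✗; increased appetite ✓; cold intolerance ✗
(E) Varlen's syndrome — does not account for cold intolerance
Every candidate fails on at least one observation.

none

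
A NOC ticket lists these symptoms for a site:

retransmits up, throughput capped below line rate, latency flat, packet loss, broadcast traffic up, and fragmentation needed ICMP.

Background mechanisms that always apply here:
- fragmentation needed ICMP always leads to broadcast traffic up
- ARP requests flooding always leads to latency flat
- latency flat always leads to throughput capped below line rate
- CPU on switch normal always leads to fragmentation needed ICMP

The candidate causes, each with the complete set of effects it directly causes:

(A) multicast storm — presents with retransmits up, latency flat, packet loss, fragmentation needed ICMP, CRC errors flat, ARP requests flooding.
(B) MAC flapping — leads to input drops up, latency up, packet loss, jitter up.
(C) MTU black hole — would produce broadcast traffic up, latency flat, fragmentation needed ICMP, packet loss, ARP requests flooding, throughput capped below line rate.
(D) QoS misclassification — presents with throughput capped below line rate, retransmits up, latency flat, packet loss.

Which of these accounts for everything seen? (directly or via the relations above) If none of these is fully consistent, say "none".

Testing each hypothesis:
(A) multicast storm — accounts for every observation (throughput capped below line rate via latency flat → throughput capped below line rate)
(B) MAC flapping — retransmits up ✗; throughput capped below line rate ✗; latency flat ✗; packet loss ✓; broadcast traffic up ✗; fragmentation needed ICMP ✗
(C) MTU black hole — retransmits up ✗; throughput capped below line rate ✓; latency flat ✓; packet loss ✓; broadcast traffic up ✓; fragmentation needed ICMP ✓
(D) QoS misclassification — retransmits up ✓; throughput capped below line rate ✓; latency flat ✓; packet loss ✓; broadcast traffic up ✗; fragmentation needed ICMP ✗
(A) alone accounts for all the evidence.

A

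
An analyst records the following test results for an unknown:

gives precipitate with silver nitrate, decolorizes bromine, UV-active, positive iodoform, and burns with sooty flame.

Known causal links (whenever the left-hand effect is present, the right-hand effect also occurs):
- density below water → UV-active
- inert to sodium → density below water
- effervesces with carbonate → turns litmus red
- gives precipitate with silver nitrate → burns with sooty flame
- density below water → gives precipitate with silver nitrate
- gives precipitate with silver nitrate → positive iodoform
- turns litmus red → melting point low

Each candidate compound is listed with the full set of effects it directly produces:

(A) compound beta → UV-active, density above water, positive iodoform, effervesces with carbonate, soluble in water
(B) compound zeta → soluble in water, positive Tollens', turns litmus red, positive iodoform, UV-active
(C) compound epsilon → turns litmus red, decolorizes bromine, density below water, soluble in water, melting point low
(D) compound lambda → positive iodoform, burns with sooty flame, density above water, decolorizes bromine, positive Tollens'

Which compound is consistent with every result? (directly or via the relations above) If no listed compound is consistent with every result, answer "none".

Per-candidate check:
(A) compound beta — does not account for gives precipitate with silver nitrate, decolorizes bromine, burns with sooty flame
(B) compound zeta — gives precipitate with silver nitrate -; decolorizes bromine -; UV-active +; positive iodoform +; burns with sooty flame -
(C) compound epsilon — gives precipitate with silver nitrate + (through density below water → gives precipitate with silver nitrate); decolorizes bromine +; UV-active + (through density below water → UV-active); positive iodoform + (through density below water → gives precipitate with silver nitrate → positive iodoform); burns with sooty flame + (through density below water → gives precipitate with silver nitrate → burns with sooty flame)
(D) compound lambda — does not account for gives precipitate with silver nitrate, UV-active
(C) alone accounts for all the evidence.

C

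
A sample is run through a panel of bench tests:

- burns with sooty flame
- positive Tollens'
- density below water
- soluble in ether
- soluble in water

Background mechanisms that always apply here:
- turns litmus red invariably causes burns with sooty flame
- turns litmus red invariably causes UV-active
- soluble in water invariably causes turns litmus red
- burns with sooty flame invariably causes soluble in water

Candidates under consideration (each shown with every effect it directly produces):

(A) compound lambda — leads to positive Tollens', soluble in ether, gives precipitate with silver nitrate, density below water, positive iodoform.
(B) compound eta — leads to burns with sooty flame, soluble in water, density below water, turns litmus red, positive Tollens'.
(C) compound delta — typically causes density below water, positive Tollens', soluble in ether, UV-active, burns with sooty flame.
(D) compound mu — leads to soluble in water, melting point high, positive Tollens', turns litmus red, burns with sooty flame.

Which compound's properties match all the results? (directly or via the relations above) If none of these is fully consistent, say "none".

C

Checking each candidate against the observations:
(A) compound lambda — burns with sooty flame miss; positive Tollens' match; density below water match; soluble in ether match; soluble in water miss
(B) compound eta — burns with sooty flame match; positive Tollens' match; density below water match; soluble in ether miss; soluble in water match
(C) compound delta — accounts for every observation (soluble in water through burns with sooty flame → soluble in water)
(D) compound mu — burns with sooty flame match; positive Tollens' match; density below water miss; soluble in ether miss; soluble in water match
(C) is the only candidate with no mismatches.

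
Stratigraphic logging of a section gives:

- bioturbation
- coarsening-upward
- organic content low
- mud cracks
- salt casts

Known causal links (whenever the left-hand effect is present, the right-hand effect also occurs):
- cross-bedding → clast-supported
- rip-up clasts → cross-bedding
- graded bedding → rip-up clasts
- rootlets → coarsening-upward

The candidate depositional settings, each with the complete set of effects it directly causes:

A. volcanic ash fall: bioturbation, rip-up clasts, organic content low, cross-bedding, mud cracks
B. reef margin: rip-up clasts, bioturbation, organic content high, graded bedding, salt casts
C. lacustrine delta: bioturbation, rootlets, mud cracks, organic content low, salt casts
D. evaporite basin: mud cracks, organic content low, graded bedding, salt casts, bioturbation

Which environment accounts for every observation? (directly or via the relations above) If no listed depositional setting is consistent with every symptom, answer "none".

C

For each candidate, compare predicted effects to what was observed:
(A) volcanic ash fall — bioturbation +; coarsening-upward -; organic content low +; mud cracks +; salt casts -
(B) reef margin — fails on coarsening-upward, organic content low, mud cracks (predicts organic content high, not organic content low)
(C) lacustrine delta — accounts for every observation (coarsening-upward through rootlets → coarsening-upward)
(D) evaporite basin — does not account for coarsening-upward
(C) is the only candidate with no mismatches.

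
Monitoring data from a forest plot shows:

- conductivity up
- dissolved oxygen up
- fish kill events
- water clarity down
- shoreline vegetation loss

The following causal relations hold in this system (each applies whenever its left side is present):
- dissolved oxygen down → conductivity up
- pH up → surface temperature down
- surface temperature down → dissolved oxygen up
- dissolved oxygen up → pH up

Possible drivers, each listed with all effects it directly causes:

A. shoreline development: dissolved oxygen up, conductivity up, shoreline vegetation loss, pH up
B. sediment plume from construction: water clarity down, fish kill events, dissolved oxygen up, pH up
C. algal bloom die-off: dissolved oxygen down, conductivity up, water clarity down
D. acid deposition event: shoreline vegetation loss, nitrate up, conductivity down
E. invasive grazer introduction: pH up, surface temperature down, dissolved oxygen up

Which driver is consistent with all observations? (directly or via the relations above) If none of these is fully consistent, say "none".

none

Checking each candidate against the observations:
(A) shoreline development — does not account for fish kill events, water clarity down
(B) sediment plume from construction — conductivity up ✗; dissolved oxygen up ✓; fish kill events ✓; water clarity down ✓; shoreline vegetation loss ✗
(C) algal bloom die-off — fails on dissolved oxygen up, fish kill events, shoreline vegetation loss (predicts dissolved oxygen down, not dissolved oxygen up)
(D) acid deposition event — conductivity up ✗; dissolved oxygen up ✗; fish kill events ✗; water clarity down ✗; shoreline vegetation loss ✓
(E) invasive grazer introduction — does not account for conductivity up, fish kill events, water clarity down, shoreline vegetation loss
Every candidate fails on at least one observation.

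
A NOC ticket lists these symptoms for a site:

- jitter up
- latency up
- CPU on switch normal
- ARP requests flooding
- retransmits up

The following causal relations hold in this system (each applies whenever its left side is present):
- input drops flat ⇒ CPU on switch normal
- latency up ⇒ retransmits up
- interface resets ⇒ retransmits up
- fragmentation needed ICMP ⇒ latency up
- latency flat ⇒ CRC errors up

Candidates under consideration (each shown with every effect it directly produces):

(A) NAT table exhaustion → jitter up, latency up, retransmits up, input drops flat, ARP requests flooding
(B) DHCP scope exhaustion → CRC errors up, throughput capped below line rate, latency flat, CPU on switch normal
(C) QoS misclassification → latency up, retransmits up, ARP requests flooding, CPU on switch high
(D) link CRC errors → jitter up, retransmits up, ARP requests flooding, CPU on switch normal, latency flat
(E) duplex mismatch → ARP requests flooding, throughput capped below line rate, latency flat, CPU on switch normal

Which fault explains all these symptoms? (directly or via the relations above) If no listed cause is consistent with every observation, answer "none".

A

Checking each candidate against the observations:
(A) NAT table exhaustion — jitter up ✓; latency up ✓; CPU on switch normal ✓ (through input drops flat → CPU on switch normal); ARP requests flooding ✓; retransmits up ✓
(B) DHCP scope exhaustion — fails on jitter up, latency up, ARP requests flooding, retransmits up (predicts latency flat, not latency up)
(C) QoS misclassification — jitter up ✗; latency up ✓; CPU on switch normal ✗; ARP requests flooding ✓; retransmits up ✓
(D) link CRC errors — jitter up ✓; latency up ✗; CPU on switch normal ✓; ARP requests flooding ✓; retransmits up ✓
(E) duplex mismatch — fails on jitter up, latency up, retransmits up (predicts latency flat, not latency up)
(A) is the only candidate with no mismatches.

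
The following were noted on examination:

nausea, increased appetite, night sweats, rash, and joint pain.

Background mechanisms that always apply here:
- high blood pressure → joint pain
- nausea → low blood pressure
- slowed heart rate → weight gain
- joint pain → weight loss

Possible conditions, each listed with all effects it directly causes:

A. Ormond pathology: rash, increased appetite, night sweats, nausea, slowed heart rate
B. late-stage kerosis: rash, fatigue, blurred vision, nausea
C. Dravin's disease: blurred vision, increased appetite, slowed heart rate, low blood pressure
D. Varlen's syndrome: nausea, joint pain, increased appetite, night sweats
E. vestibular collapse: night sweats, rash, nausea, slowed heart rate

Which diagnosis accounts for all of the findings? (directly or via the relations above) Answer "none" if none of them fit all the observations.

none

Testing each hypothesis:
(A) Ormond pathology — nausea yes; increased appetite yes; night sweats yes; rash yes; joint pain NO
(B) late-stage kerosis — nausea yes; increased appetite NO; night sweats NO; rash yes; joint pain NO
(C) Dravin's disease — does not account for nausea, night sweats, rash, joint pain
(D) Varlen's syndrome — does not account for rash
(E) vestibular collapse — nausea yes; increased appetite NO; night sweats yes; rash yes; joint pain NO
No candidate is consistent with all observations.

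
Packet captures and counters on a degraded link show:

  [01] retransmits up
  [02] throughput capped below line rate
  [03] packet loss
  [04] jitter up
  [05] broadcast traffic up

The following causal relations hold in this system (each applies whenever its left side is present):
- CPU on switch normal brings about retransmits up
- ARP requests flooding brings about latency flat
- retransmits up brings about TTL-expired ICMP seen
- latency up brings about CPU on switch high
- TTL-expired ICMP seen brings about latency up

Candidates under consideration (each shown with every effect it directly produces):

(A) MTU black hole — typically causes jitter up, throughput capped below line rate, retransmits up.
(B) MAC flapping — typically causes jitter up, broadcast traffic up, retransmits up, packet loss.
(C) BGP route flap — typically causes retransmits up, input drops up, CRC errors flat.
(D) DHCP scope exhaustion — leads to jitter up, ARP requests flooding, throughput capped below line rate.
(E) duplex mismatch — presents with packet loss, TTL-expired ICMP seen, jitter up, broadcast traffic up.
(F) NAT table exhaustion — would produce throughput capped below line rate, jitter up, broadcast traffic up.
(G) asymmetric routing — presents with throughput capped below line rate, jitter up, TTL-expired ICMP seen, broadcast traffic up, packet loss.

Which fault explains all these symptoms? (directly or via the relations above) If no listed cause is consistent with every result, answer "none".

none

Per-candidate check:
(A) MTU black hole — does not account for packet loss, broadcast traffic up
(B) MAC flapping — retransmits up +; throughput capped below line rate -; packet loss +; jitter up +; broadcast traffic up +
(C) BGP route flap — does not account for throughput capped below line rate, packet loss, jitter up, broadcast traffic up
(D) DHCP scope exhaustion — retransmits up -; throughput capped below line rate +; packet loss -; jitter up +; broadcast traffic up -
(E) duplex mismatch — retransmits up -; throughput capped below line rate -; packet loss +; jitter up +; broadcast traffic up +
(F) NAT table exhaustion — does not account for retransmits up, packet loss
(G) asymmetric routing — retransmits up -; throughput capped below line rate +; packet loss +; jitter up +; broadcast traffic up +
None of the listed candidates fits everything.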